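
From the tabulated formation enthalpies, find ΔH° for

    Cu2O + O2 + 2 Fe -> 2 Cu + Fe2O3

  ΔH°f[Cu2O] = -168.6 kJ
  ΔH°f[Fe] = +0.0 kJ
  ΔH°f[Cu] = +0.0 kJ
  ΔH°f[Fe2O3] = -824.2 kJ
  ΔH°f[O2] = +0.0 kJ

ΔH° = -655.6 kJ

ΔH°rxn = Σ nΔHf°(products) − Σ nΔHf°(reactants).
Products: 2·(+0.0) + 1·(-824.2) = -824.2
Reactants: 1·(-168.6) + 1·(+0.0) + 2·(+0.0) = -168.6
ΔH° = (-824.2) − (-168.6) = -655.6 kJ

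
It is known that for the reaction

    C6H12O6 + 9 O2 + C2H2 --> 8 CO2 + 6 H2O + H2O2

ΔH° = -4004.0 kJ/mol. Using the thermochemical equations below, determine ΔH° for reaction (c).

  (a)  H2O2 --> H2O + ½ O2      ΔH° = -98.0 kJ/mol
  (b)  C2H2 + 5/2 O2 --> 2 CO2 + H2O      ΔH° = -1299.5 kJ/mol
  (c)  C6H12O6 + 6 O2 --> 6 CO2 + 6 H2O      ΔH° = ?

ΔH° = -2802.5 kJ/mol

(a) reversed: +98.0 kJ/mol
(b) as written: -1299.5 kJ/mol
(c) as written: contributes x
-4004.0 = (+98.0) + (-1299.5) + x
x = (-4004.0 − (-1201.5)) / (1) = -2802.5 kJ/mol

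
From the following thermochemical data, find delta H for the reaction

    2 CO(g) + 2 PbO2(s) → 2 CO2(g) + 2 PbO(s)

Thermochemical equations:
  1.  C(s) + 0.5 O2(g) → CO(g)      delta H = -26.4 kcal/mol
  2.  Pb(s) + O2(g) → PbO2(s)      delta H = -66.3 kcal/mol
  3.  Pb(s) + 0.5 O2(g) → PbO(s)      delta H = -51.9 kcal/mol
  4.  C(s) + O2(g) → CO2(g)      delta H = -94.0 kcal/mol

eq. 1 reversed and × 2 (reverse to put CO(g) on the reactant side; ×2 to match 2 CO(g) in the target): (-2)·(-26.4) = +52.8 kcal/mol
eq. 2 reversed and × 2 (reverse to put PbO2(s) on the reactant side; scale by 2 for the 2 PbO2(s)): (-2)·(-66.3) = +132.6 kcal/mol
eq. 3 × 2 (×2 to match 2 PbO(s) in the target): (2)·(-51.9) = -103.8 kcal/mol
eq. 4 × 2 (scale by 2 for the 2 CO2(g)): (2)·(-94.0) = -188.0 kcal/mol
Summing the manipulated equations, delta H = (-2)·(-26.4) + (-2)·(-66.3) + (2)·(-51.9) + (2)·(-94.0) = -106.4 kcal/mol

delta H = -106.4 kcal/mol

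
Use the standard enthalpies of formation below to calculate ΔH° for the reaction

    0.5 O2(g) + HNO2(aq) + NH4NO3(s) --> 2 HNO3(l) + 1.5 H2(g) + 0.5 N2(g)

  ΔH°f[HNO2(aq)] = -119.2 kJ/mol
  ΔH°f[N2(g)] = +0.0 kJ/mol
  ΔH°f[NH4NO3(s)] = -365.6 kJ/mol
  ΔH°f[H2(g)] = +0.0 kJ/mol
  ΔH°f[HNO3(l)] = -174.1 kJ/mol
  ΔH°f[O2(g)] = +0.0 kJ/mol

ΔH° = 136.6 kJ/mol

Products: 2·(-174.1) + 3/2·(+0.0) + 1/2·(+0.0) = -348.2
Reactants: 1/2·(+0.0) + 1·(-119.2) + 1·(-365.6) = -484.8
ΔH° = (-348.2) − (-484.8) = 136.6 kJ/mol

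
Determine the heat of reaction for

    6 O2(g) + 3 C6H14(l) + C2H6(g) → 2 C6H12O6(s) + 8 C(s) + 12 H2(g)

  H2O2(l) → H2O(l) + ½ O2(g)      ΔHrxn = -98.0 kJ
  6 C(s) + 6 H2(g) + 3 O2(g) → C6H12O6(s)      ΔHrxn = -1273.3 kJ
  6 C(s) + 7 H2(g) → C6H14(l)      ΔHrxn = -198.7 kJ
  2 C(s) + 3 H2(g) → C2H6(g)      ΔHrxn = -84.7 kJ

ΔHrxn = -1865.8 kJ

equation 1: not needed.
equation 2 × 2: (2)·(-1273.3) = -2546.6 kJ
equation 3 reversed and × 3: (-3)·(-198.7) = +596.1 kJ
equation 4 reversed: +84.7 kJ
Summing the manipulated equations, ΔHrxn = (2)·(-1273.3) + (-3)·(-198.7) + (-1)·(-84.7) = -1865.8 kJ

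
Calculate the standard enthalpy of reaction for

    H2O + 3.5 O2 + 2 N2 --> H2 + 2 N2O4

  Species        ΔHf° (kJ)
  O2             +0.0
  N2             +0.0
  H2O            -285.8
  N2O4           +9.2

ΔH° = 304.2 kJ

Products: 1·(+0.0) + 2·(+9.2) = +18.4
Reactants: 1·(-285.8) + 7/2·(+0.0) + 2·(+0.0) = -285.8
ΔH° = (+18.4) − (-285.8) = 304.2 kJ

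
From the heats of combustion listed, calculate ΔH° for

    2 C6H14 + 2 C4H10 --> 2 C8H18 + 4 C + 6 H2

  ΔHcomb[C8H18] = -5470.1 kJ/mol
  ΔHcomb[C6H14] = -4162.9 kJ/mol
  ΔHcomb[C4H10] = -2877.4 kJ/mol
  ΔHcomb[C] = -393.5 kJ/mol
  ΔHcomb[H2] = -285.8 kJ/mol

ΔH° = 148.4 kJ/mol

With combustion enthalpies, reactants minus products:
= [2·(-4162.9) + 2·(-2877.4)] − [2·(-5470.1) + 4·(-393.5) + 6·(-285.8)]
= 148.4 kJ/mol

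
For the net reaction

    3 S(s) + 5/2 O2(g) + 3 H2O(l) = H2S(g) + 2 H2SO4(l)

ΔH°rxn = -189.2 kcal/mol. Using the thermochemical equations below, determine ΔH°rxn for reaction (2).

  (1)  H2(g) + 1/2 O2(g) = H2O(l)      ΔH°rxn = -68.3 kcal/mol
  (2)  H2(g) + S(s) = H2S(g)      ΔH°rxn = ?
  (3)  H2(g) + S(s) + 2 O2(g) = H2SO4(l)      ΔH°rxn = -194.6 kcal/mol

(1) reversed and × 3 (reverse to put H2O(l) on the reactant side; scale by 3 for the 3 H2O(l)): (-3)·(-68.3) = +204.9 kcal/mol
(2) as written (H2S(g) already on the product side): contributes x
(3) × 2 (scale by 2 for the 2 H2SO4(l)): (2)·(-194.6) = -389.2 kcal/mol
-189.2 = (+204.9) + (-389.2) + x
x = (-189.2 − (-184.3)) / (1) = -4.9 kcal/mol

ΔH°rxn = -4.9 kcal/mol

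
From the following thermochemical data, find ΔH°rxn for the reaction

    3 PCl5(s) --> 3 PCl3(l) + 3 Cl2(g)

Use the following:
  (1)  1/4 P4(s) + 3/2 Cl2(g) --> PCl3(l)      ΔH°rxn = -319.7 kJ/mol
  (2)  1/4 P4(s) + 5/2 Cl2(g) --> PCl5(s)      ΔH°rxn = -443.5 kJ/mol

(1) × 3: (3)·(-319.7) = -959.1 kJ/mol
(2) reversed and × 3: (-3)·(-443.5) = +1330.5 kJ/mol
ΔH°rxn = (-959.1) + (+1330.5) = 371.4 kJ/mol

ΔH°rxn = 371.4 kJ/mol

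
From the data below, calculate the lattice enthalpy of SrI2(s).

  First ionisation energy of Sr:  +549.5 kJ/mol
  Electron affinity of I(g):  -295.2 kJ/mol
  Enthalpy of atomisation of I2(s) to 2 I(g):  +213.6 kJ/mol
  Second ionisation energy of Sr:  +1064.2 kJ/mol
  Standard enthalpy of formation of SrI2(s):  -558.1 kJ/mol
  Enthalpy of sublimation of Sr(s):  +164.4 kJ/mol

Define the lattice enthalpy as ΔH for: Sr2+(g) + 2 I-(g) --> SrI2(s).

ΔHf° = 1·ΔHsub + 1·(ΣIE) + 1·D(I2) + 2·EA + U
-558.1 = 1·(+164.4) + 1·(+1613.7) + 1·(+213.6) + 2·(-295.2) + U
U = -558.1 − (+1401.3) = -1959.4 kJ/mol

U = -1959.4 kJ/mol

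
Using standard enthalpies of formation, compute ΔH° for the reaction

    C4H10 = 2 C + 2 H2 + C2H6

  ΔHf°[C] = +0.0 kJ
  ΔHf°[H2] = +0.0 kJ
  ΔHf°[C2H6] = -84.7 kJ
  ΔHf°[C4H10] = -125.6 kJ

ΔH°rxn = Σ nΔHf°(products) − Σ nΔHf°(reactants).
Products: 2·(+0.0) + 2·(+0.0) + 1·(-84.7) = -84.7
Reactants: 1·(-125.6) = -125.6
ΔH° = (-84.7) − (-125.6) = 40.9 kJ

ΔH° = 40.9 kJ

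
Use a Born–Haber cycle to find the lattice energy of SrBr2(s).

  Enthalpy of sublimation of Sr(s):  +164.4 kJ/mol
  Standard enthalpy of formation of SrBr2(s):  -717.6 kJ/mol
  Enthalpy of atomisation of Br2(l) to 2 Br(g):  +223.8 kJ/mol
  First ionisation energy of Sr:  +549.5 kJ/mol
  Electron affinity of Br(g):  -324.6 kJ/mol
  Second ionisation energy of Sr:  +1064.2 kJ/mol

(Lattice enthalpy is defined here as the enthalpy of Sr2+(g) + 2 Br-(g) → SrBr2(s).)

ΔHf° = 1·ΔHsub + 1·(ΣIE) + 1·D(Br2) + 2·EA + U
-717.6 = 1·(+164.4) + 1·(+1613.7) + 1·(+223.8) + 2·(-324.6) + U
U = -717.6 − (+1352.7) = -2070.3 kJ/mol

U = -2070.3 kJ/mol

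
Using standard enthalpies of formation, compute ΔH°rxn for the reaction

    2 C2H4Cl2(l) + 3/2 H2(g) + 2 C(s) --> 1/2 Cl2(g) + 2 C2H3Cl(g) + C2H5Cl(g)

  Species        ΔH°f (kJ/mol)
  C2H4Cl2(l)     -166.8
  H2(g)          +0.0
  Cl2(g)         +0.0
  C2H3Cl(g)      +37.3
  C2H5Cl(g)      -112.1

Products: 1/2·(+0.0) + 2·(+37.3) + 1·(-112.1) = -37.5
Reactants: 2·(-166.8) + 3/2·(+0.0) + 2·(+0.0) = -333.6
ΔH°rxn = (-37.5) − (-333.6) = 296.1 kJ/mol

ΔH°rxn = 296.1 kJ/mol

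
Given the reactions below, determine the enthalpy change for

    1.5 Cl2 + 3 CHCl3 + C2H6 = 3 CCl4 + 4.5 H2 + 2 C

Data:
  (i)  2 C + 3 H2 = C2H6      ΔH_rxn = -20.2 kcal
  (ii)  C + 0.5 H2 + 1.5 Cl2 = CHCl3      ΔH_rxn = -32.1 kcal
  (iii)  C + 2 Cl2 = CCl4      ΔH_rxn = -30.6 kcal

(i) reversed (reverse to put C2H6 on the reactant side): +20.2 kcal
(ii) reversed and × 3 (reverse to put CHCl3 on the reactant side; ×3 to match 3 CHCl3 in the target): (-3)·(-32.1) = +96.3 kcal
(iii) × 3 (scale by 3 for the 3 CCl4): (3)·(-30.6) = -91.8 kcal
Combining the equations, ΔH_rxn = (-1)·(-20.2) + (-3)·(-32.1) + (3)·(-30.6) = 24.7 kcal

ΔH_rxn = 24.7 kcal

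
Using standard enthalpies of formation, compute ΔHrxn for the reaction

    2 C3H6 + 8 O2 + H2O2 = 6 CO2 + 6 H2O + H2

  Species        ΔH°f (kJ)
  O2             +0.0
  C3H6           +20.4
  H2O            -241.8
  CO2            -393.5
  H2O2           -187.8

Products: 6·(-393.5) + 6·(-241.8) + 1·(+0.0) = -3811.8
Reactants: 2·(+20.4) + 8·(+0.0) + 1·(-187.8) = -147.0
ΔHrxn = (-3811.8) − (-147.0) = -3664.8 kJ

ΔHrxn = -3664.8 kJ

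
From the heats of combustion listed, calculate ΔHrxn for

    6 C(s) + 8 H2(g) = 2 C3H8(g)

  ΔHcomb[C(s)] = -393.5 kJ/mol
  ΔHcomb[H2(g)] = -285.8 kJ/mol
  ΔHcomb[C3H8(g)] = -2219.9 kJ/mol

ΔHrxn = -207.6 kJ/mol

With combustion enthalpies, reactants minus products:
= [6·(-393.5) + 8·(-285.8)] − [2·(-2219.9)]
= -207.6 kJ/mol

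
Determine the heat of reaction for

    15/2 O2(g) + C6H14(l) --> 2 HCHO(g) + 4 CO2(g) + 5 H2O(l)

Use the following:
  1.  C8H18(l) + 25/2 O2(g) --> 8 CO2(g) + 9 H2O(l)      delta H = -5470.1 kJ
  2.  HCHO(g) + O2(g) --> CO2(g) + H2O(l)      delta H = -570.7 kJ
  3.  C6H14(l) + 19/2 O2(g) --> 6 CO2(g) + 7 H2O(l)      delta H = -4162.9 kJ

delta H = -3021.5 kJ

eq. 1: not needed (C8H18(l) appears nowhere else).
eq. 2 reversed and × 2 (reverse to put HCHO(g) on the product side; ×2 to match 2 HCHO(g) in the target): (-2)·(-570.7) = +1141.4 kJ
eq. 3 as written (C6H14(l) already on the reactant side): -4162.9 kJ
Since enthalpy is a state function, delta H = (-2)·(-570.7) + (1)·(-4162.9) = -3021.5 kJ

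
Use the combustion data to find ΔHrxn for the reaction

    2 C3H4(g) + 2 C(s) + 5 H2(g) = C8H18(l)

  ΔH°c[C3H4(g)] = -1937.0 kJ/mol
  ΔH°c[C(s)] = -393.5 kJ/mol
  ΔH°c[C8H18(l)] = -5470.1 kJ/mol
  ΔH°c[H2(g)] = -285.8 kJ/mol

ΔHrxn = -619.9 kJ/mol

With combustion enthalpies, reactants minus products:
= [2·(-1937.0) + 2·(-393.5) + 5·(-285.8)] − [1·(-5470.1)]
= -619.9 kJ/mol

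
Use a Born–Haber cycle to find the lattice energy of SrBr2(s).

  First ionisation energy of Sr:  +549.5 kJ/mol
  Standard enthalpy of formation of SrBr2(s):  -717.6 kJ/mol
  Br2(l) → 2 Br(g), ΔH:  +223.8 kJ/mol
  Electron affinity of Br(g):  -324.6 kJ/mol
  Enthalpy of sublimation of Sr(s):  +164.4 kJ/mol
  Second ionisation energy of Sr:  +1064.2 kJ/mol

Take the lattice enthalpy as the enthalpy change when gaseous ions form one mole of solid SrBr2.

U = -2070.3 kJ/mol

ΔHf° = 1·ΔHsub + 1·(ΣIE) + 1·D(Br2) + 2·EA + U
-717.6 = 1·(+164.4) + 1·(+1613.7) + 1·(+223.8) + 2·(-324.6) + U
U = -717.6 − (+1352.7) = -2070.3 kJ/mol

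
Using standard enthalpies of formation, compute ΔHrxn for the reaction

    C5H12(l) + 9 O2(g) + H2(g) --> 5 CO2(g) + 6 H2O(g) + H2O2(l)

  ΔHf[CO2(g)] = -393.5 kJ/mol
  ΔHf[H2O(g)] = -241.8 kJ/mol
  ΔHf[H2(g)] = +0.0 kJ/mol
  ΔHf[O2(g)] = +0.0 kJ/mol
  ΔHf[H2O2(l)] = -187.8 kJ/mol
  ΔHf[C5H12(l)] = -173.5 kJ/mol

ΔH°rxn = Σ nΔHf°(products) − Σ nΔHf°(reactants).
Products: 5·(-393.5) + 6·(-241.8) + 1·(-187.8) = -3606.1
Reactants: 1·(-173.5) + 9·(+0.0) + 1·(+0.0) = -173.5
ΔHrxn = (-3606.1) − (-173.5) = -3432.6 kJ/mol

ΔHrxn = -3432.6 kJ/mol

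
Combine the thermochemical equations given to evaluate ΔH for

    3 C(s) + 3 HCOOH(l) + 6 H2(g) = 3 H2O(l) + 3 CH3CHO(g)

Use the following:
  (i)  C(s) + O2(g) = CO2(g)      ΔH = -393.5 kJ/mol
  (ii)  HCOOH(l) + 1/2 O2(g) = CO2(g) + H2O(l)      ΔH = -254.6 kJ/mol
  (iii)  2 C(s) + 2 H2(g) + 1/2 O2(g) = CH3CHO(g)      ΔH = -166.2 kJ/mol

(i) reversed and × 3: (-3)·(-393.5) = +1180.5 kJ/mol
(ii) × 3 (scale by 3 for the 3 HCOOH(l)): (3)·(-254.6) = -763.8 kJ/mol
(iii) × 3 (scale by 3 for the 3 CH3CHO(g)): (3)·(-166.2) = -498.6 kJ/mol
Summing the manipulated equations, ΔH = (-3)·(-393.5) + (3)·(-254.6) + (3)·(-166.2) = -81.9 kJ/mol

ΔH = -81.9 kJ/mol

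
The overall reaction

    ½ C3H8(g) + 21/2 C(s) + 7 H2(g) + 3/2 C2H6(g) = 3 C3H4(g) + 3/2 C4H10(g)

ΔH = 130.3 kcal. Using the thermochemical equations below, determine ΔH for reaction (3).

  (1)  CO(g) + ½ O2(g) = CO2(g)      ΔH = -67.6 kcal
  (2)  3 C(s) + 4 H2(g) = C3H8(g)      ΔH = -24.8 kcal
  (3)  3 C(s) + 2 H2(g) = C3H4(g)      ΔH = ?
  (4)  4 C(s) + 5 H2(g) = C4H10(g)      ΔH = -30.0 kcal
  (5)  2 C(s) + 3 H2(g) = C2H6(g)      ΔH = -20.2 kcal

ΔH = 44.2 kcal

(1): not needed (CO(g) appears nowhere else).
(2) reversed and × 1/2 (reverse to put C3H8(g) on the reactant side; scale by 1/2 for the 1/2 C3H8(g)): (-1/2)·(-24.8) = +12.4 kcal
(3) × 3 (scale by 3 for the 3 C3H4(g)): contributes 3·x
(4) × 3/2 (×3/2 to match 3/2 C4H10(g) in the target): (3/2)·(-30.0) = -45.0 kcal
(5) reversed and × 3/2 (C2H6(g) must end up as a reactant; scale by 3/2 for the 3/2 C2H6(g)): (-3/2)·(-20.2) = +30.3 kcal
+130.3 = (+12.4) + (-45.0) + (+30.3) + 3·x
x = (+130.3 − (-2.3)) / (3) = 44.2 kcal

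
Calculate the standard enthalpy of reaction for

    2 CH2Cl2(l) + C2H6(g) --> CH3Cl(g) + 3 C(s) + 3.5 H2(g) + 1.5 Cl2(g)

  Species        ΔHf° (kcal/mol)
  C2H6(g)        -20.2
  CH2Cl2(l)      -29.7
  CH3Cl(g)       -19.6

Products: 1·(-19.6) + 3·(+0.0) + 7/2·(+0.0) + 3/2·(+0.0) = -19.6
Reactants: 2·(-29.7) + 1·(-20.2) = -79.6
ΔH_rxn = (-19.6) − (-79.6) = 60.0 kcal/mol

ΔH_rxn = 60.0 kcal/mol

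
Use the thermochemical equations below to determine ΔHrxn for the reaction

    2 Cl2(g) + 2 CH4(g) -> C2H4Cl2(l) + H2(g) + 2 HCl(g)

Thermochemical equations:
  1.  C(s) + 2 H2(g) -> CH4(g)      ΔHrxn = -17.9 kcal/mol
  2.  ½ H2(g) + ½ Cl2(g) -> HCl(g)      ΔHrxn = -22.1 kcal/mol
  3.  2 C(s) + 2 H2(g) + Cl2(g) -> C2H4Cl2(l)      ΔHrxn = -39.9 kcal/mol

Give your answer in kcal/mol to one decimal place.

ΔHrxn = -48.3 kcal/mol

eq. 1 reversed and × 2 (reverse to put CH4(g) on the reactant side; scale by 2 for the 2 CH4(g)): (-2)·(-17.9) = +35.8 kcal/mol
eq. 2 × 2 (scale by 2 for the 2 HCl(g)): (2)·(-22.1) = -44.2 kcal/mol
eq. 3 as written (C2H4Cl2(l) already on the product side): -39.9 kcal/mol
Since enthalpy is a state function, ΔHrxn = (-2)·(-17.9) + (2)·(-22.1) + (1)·(-39.9) = -48.3 kcal/mol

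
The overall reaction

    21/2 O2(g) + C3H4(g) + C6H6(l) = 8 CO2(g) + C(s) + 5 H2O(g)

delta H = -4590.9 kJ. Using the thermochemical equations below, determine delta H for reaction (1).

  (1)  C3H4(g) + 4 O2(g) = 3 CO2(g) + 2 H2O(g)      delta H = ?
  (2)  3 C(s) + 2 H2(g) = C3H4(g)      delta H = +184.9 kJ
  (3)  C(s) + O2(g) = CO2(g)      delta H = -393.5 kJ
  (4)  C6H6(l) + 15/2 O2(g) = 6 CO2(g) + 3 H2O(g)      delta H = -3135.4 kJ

(1) as written: contributes x
(2): not needed.
(3) reversed: +393.5 kJ
(4) as written: -3135.4 kJ
-4590.9 = (+393.5) + (-3135.4) + x
x = (-4590.9 − (-2741.9)) / (1) = -1849.0 kJ

delta H = -1849.0 kJ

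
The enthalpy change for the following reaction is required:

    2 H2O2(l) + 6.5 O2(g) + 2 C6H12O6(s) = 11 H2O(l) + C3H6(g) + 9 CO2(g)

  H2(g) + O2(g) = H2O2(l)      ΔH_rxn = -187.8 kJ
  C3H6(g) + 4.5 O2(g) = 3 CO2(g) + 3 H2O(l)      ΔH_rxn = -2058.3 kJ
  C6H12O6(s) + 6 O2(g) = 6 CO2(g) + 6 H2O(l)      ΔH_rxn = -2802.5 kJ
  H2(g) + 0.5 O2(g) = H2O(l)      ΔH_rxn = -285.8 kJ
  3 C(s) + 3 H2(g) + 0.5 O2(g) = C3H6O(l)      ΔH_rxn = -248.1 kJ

ΔH_rxn = -3742.7 kJ

equation 1 reversed and × 2: (-2)·(-187.8) = +375.6 kJ
equation 2 reversed: +2058.3 kJ
equation 3 × 2: (2)·(-2802.5) = -5605.0 kJ
equation 4 × 2: (2)·(-285.8) = -571.6 kJ
equation 5: not needed.
ΔH_rxn = (+375.6) + (+2058.3) + (-5605.0) + (-571.6) = -3742.7 kJ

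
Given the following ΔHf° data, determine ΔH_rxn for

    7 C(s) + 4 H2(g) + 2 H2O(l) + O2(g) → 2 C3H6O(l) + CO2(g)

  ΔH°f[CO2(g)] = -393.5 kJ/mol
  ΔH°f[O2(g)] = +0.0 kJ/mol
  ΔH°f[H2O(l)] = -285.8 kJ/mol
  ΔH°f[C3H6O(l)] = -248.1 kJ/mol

ΔH°rxn = Σ nΔHf°(products) − Σ nΔHf°(reactants).
Products: 2·(-248.1) + 1·(-393.5) = -889.7
Reactants: 7·(+0.0) + 4·(+0.0) + 2·(-285.8) + 1·(+0.0) = -571.6
ΔH_rxn = (-889.7) − (-571.6) = -318.1 kJ/mol

ΔH_rxn = -318.1 kJ/mol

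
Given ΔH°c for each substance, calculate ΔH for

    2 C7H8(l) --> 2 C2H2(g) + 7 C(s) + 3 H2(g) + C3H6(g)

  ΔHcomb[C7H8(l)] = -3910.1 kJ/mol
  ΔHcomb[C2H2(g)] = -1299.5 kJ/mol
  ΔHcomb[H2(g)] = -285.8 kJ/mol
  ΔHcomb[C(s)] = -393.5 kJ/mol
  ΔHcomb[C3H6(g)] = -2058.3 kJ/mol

ΔH = 449.0 kJ/mol

With combustion enthalpies, reactants minus products:
= [2·(-3910.1)] − [2·(-1299.5) + 7·(-393.5) + 3·(-285.8) + 1·(-2058.3)]
= 449.0 kJ/mol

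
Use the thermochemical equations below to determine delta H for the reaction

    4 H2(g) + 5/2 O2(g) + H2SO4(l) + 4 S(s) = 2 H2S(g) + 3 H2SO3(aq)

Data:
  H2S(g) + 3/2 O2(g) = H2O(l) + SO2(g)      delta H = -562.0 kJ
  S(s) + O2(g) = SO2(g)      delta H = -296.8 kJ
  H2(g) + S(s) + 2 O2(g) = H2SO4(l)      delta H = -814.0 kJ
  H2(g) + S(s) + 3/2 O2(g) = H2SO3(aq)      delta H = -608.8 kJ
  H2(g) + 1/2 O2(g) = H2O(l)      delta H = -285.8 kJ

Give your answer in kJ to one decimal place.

delta H = -1053.6 kJ

equation 1 reversed and × 2: (-2)·(-562.0) = +1124.0 kJ
equation 2 × 2: (2)·(-296.8) = -593.6 kJ
equation 3 reversed: +814.0 kJ
equation 4 × 3: (3)·(-608.8) = -1826.4 kJ
equation 5 × 2: (2)·(-285.8) = -571.6 kJ
By Hess's law, delta H = (-2)·(-562.0) + (2)·(-296.8) + (-1)·(-814.0) + (3)·(-608.8) + (2)·(-285.8) = -1053.6 kJ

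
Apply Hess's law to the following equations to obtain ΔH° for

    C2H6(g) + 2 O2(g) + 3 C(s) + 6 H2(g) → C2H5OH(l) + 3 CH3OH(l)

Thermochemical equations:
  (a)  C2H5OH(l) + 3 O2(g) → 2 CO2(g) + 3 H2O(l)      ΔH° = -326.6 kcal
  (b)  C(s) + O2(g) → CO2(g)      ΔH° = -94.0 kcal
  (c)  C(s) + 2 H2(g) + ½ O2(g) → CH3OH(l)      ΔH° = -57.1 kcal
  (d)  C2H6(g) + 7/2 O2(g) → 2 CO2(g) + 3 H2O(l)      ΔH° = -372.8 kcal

(a) reversed: +326.6 kcal
(b): not needed.
(c) × 3: (3)·(-57.1) = -171.3 kcal
(d) as written: -372.8 kcal
By Hess's law, ΔH° = (+326.6) + (-171.3) + (-372.8) = -217.5 kcal

ΔH° = -217.5 kcal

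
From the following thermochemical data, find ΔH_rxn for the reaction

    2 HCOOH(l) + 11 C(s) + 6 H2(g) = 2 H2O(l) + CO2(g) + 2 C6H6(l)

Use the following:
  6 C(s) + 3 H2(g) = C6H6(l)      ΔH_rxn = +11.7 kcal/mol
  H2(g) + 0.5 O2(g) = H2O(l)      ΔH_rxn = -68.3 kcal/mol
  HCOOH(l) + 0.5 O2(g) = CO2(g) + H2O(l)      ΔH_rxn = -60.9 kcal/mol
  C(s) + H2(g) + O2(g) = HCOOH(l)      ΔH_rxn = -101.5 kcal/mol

equation 1 × 2 (scale by 2 for the 2 C6H6(l)): (2)·(+11.7) = +23.4 kcal/mol
equation 2 as written: -68.3 kcal/mol
equation 3 as written (CO2(g) already on the product side): -60.9 kcal/mol
equation 4 reversed: +101.5 kcal/mol
ΔH_rxn = (2)·(+11.7) + (1)·(-68.3) + (1)·(-60.9) + (-1)·(-101.5) = -4.3 kcal/mol

ΔH_rxn = -4.3 kcal/mol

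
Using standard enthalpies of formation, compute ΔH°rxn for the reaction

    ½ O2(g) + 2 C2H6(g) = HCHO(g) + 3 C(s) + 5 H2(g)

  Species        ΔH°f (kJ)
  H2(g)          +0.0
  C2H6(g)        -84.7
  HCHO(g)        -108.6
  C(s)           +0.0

ΔH°rxn = 60.8 kJ

Products: 1·(-108.6) + 3·(+0.0) + 5·(+0.0) = -108.6
Reactants: 1/2·(+0.0) + 2·(-84.7) = -169.4
ΔH°rxn = (-108.6) − (-169.4) = 60.8 kJ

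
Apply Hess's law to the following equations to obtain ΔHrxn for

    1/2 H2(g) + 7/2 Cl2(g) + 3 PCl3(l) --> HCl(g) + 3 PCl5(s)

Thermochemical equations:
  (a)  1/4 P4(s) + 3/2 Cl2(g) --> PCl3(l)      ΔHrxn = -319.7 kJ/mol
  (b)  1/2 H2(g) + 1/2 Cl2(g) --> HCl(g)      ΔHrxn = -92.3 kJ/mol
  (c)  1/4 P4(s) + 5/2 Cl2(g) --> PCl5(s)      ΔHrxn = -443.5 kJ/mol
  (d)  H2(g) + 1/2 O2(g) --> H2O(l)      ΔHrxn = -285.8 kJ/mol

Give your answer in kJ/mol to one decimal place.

(a) reversed and × 3 (PCl3(l) must end up as a reactant; scale by 3 for the 3 PCl3(l)): (-3)·(-319.7) = +959.1 kJ/mol
(b) as written (HCl(g) already on the product side): -92.3 kJ/mol
(c) × 3 (×3 to match 3 PCl5(s) in the target): (3)·(-443.5) = -1330.5 kJ/mol
(d): not needed (H2O(l) appears nowhere else).
ΔHrxn = (+959.1) + (-92.3) + (-1330.5) = -463.7 kJ/mol

ΔHrxn = -463.7 kJ/mol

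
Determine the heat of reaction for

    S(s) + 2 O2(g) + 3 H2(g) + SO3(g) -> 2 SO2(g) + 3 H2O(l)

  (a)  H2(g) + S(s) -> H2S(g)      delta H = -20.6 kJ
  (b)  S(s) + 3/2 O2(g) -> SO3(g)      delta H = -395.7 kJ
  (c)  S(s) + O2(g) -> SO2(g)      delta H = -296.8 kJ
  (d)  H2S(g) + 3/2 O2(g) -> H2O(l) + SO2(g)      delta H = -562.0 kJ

delta H = -1055.3 kJ

(a) × 3: (3)·(-20.6) = -61.8 kJ
(b) reversed: +395.7 kJ
(c) reversed: +296.8 kJ
(d) × 3: (3)·(-562.0) = -1686.0 kJ
By Hess's law, delta H = (-61.8) + (+395.7) + (+296.8) + (-1686.0) = -1055.3 kJ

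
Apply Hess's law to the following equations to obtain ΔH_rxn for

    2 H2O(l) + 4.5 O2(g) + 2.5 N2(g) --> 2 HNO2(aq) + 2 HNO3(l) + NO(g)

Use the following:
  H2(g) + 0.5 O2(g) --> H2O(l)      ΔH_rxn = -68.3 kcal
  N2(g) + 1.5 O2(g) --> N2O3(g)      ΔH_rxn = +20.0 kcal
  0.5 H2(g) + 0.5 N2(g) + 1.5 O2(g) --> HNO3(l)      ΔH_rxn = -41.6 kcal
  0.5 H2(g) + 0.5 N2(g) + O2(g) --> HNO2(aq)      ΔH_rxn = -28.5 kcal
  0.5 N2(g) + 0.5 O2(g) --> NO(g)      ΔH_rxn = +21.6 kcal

equation 1 reversed and × 2 (reverse to put H2O(l) on the reactant side; scale by 2 for the 2 H2O(l)): (-2)·(-68.3) = +136.6 kcal
equation 2: not needed (N2O3(g) appears nowhere else).
equation 3 × 2 (scale by 2 for the 2 HNO3(l)): (2)·(-41.6) = -83.2 kcal
equation 4 × 2 (scale by 2 for the 2 HNO2(aq)): (2)·(-28.5) = -57.0 kcal
equation 5 as written (NO(g) already on the product side): +21.6 kcal
ΔH_rxn = (+136.6) + (-83.2) + (-57.0) + (+21.6) = 18.0 kcal

ΔH_rxn = 18.0 kcal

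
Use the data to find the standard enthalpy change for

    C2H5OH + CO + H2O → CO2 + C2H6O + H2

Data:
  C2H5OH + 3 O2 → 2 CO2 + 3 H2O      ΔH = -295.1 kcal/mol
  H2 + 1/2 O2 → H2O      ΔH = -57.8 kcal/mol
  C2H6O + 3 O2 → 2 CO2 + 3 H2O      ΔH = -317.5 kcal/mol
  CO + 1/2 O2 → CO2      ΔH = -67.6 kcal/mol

equation 1 as written (C2H5OH already on the reactant side): -295.1 kcal/mol
equation 2 reversed (reverse to put H2 on the product side): +57.8 kcal/mol
equation 3 reversed (C2H6O must end up as a product): +317.5 kcal/mol
equation 4 as written (CO already on the reactant side): -67.6 kcal/mol
ΔH = (-295.1) + (+57.8) + (+317.5) + (-67.6) = 12.6 kcal/mol

ΔH = 12.6 kcal/mol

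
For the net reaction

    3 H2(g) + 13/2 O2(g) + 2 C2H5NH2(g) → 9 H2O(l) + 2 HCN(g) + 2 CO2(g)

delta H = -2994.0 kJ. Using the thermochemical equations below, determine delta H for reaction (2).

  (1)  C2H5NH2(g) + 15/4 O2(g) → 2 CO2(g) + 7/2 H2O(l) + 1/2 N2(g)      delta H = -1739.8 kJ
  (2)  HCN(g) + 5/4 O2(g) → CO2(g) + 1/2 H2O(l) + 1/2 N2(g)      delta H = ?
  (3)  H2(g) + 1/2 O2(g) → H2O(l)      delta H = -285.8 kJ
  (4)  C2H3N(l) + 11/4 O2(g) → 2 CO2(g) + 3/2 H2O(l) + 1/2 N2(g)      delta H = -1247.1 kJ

delta H = -671.5 kJ

(1) × 2: (2)·(-1739.8) = -3479.6 kJ
(2) reversed and × 2: contributes −2·x
(3) × 3: (3)·(-285.8) = -857.4 kJ
(4): not needed.
-2994.0 = (-3479.6) + (-857.4) − 2·x
x = (-2994.0 − (-4337.0)) / (-2) = -671.5 kJ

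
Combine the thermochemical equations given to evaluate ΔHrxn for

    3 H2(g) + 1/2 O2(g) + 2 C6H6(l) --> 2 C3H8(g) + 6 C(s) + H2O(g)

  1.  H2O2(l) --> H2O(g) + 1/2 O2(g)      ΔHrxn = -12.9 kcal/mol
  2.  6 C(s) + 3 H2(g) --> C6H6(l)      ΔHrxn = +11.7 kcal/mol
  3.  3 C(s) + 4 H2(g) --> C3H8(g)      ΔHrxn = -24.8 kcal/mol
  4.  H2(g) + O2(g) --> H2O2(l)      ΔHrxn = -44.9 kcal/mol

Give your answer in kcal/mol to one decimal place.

ΔHrxn = -130.8 kcal/mol

eq. 1 as written (H2O(g) already on the product side): -12.9 kcal/mol
eq. 2 reversed and × 2 (C6H6(l) must end up as a reactant; scale by 2 for the 2 C6H6(l)): (-2)·(+11.7) = -23.4 kcal/mol
eq. 3 × 2 (×2 to match 2 C3H8(g) in the target): (2)·(-24.8) = -49.6 kcal/mol
eq. 4 as written: -44.9 kcal/mol
Summing the manipulated equations, ΔHrxn = (-12.9) + (-23.4) + (-49.6) + (-44.9) = -130.8 kcal/mol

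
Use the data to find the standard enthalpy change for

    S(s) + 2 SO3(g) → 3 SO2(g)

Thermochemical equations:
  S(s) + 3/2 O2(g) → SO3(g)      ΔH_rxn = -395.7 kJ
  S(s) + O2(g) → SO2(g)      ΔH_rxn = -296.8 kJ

ΔH_rxn = -99.0 kJ

equation 1 reversed and × 2 (reverse to put SO3(g) on the reactant side; scale by 2 for the 2 SO3(g)): (-2)·(-395.7) = +791.4 kJ
equation 2 × 3 (×3 to match 3 SO2(g) in the target): (3)·(-296.8) = -890.4 kJ
ΔH_rxn = (-2)·(-395.7) + (3)·(-296.8) = -99.0 kJ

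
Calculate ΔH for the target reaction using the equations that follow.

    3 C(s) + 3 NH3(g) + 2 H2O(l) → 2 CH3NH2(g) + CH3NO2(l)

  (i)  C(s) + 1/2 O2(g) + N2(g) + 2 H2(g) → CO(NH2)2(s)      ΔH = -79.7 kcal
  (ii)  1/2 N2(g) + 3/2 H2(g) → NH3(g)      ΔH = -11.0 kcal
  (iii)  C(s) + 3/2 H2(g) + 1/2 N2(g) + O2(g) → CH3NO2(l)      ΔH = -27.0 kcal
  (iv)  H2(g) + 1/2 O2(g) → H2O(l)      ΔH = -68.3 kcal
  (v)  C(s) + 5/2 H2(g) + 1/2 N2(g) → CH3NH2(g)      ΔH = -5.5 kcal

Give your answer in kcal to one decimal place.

(i): not needed.
(ii) reversed and × 3: (-3)·(-11.0) = +33.0 kcal
(iii) as written: -27.0 kcal
(iv) reversed and × 2: (-2)·(-68.3) = +136.6 kcal
(v) × 2: (2)·(-5.5) = -11.0 kcal
Summing the manipulated equations, ΔH = (-3)·(-11.0) + (1)·(-27.0) + (-2)·(-68.3) + (2)·(-5.5) = 131.6 kcal

ΔH = 131.6 kcal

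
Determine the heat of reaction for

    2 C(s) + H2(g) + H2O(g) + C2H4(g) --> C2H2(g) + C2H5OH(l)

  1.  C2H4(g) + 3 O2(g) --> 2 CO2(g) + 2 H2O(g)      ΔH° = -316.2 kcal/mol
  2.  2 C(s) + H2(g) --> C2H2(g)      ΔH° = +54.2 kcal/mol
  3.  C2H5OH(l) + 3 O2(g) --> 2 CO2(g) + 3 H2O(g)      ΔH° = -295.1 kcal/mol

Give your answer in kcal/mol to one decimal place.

eq. 1 as written (C2H4(g) already on the reactant side): -316.2 kcal/mol
eq. 2 as written (C2H2(g) already on the product side): +54.2 kcal/mol
eq. 3 reversed (C2H5OH(l) must end up as a product): +295.1 kcal/mol
Combining the equations, ΔH° = (1)·(-316.2) + (1)·(+54.2) + (-1)·(-295.1) = 33.1 kcal/mol

ΔH° = 33.1 kcal/mol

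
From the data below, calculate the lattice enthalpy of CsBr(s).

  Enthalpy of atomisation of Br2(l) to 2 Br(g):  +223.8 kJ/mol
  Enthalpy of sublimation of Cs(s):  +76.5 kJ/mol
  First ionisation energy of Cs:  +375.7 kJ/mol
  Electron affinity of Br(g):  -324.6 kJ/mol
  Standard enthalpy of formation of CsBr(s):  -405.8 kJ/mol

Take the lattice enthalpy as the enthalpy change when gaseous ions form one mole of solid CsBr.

U = -645.3 kJ/mol

ΔHf° = 1·ΔHsub + 1·(ΣIE) + 1/2·D(Br2) + 1·EA + U
-405.8 = 1·(+76.5) + 1·(+375.7) + 1/2·(+223.8) + 1·(-324.6) + U
U = -405.8 − (+239.5) = -645.3 kJ/mol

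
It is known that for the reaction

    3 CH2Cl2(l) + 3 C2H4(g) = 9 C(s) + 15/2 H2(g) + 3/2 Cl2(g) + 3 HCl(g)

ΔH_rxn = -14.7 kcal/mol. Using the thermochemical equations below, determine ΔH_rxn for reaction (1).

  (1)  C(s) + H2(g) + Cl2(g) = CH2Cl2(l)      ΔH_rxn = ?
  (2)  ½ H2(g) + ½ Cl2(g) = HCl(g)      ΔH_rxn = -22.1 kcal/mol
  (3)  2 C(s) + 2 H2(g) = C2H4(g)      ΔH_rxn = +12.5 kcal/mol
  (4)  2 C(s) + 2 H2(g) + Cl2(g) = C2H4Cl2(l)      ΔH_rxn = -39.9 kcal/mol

(1) reversed and × 3: contributes −3·x
(2) × 3: (3)·(-22.1) = -66.3 kcal/mol
(3) reversed and × 3: (-3)·(+12.5) = -37.5 kcal/mol
(4): not needed.
-14.7 = (-66.3) + (-37.5) − 3·x
x = (-14.7 − (-103.8)) / (-3) = -29.7 kcal/mol

ΔH_rxn = -29.7 kcal/mol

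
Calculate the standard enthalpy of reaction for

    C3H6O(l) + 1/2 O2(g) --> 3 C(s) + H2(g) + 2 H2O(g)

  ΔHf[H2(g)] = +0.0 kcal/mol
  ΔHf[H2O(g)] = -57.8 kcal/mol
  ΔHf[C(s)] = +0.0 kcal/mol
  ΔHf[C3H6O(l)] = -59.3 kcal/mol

ΔH°rxn = -56.3 kcal/mol

ΔH°rxn = Σ nΔHf°(products) − Σ nΔHf°(reactants).
Products: 3·(+0.0) + 1·(+0.0) + 2·(-57.8) = -115.6
Reactants: 1·(-59.3) + 1/2·(+0.0) = -59.3
ΔH°rxn = (-115.6) − (-59.3) = -56.3 kcal/mol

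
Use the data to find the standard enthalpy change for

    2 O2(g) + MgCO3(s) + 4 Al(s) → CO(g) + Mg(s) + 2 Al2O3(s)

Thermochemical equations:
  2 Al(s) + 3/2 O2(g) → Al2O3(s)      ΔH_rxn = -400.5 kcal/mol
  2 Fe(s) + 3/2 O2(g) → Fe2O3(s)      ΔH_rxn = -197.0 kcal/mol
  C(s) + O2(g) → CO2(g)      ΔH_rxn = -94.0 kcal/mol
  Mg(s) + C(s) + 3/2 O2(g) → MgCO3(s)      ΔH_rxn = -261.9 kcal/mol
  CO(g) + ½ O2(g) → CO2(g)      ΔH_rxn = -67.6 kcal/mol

equation 1 × 2 (×2 to match 2 Al2O3(s) in the target): (2)·(-400.5) = -801.0 kcal/mol
equation 2: not needed (Fe(s) appears nowhere else).
equation 3 as written: -94.0 kcal/mol
equation 4 reversed (reverse to put MgCO3(s) on the reactant side): +261.9 kcal/mol
equation 5 reversed (CO(g) must end up as a product): +67.6 kcal/mol
By Hess's law, ΔH_rxn = (-801.0) + (-94.0) + (+261.9) + (+67.6) = -565.5 kcal/mol

ΔH_rxn = -565.5 kcal/mol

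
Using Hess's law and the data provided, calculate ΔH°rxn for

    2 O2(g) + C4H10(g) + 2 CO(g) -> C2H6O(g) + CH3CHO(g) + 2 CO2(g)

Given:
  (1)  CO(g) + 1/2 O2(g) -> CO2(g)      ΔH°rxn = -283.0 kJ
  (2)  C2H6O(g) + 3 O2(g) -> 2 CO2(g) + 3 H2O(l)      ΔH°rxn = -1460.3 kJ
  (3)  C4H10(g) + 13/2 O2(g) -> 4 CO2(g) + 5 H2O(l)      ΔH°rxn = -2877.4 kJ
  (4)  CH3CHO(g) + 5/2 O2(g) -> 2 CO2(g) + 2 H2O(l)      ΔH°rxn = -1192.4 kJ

ΔH°rxn = -790.7 kJ

(1) × 2: (2)·(-283.0) = -566.0 kJ
(2) reversed: +1460.3 kJ
(3) as written: -2877.4 kJ
(4) reversed: +1192.4 kJ
ΔH°rxn = (2)·(-283.0) + (-1)·(-1460.3) + (1)·(-2877.4) + (-1)·(-1192.4) = -790.7 kJ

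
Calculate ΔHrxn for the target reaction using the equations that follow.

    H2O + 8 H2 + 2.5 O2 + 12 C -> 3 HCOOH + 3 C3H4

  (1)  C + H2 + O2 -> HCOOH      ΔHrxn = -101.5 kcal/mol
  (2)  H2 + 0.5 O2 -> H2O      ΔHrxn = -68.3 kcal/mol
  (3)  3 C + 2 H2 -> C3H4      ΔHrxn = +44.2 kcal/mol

ΔHrxn = -103.6 kcal/mol

(1) × 3 (×3 to match 3 HCOOH in the target): (3)·(-101.5) = -304.5 kcal/mol
(2) reversed (H2O must end up as a reactant): +68.3 kcal/mol
(3) × 3 (scale by 3 for the 3 C3H4): (3)·(+44.2) = +132.6 kcal/mol
Summing the manipulated equations, ΔHrxn = (3)·(-101.5) + (-1)·(-68.3) + (3)·(+44.2) = -103.6 kcal/mol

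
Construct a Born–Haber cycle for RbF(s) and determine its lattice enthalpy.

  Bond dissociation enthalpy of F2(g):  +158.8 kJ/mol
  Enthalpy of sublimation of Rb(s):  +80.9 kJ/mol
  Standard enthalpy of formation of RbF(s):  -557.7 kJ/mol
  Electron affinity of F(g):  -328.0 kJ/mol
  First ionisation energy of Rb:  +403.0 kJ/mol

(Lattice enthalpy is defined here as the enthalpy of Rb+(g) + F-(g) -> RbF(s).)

ΔHf° = 1·ΔHsub + 1·(ΣIE) + 1/2·D(F2) + 1·EA + U
-557.7 = 1·(+80.9) + 1·(+403.0) + 1/2·(+158.8) + 1·(-328.0) + U
U = -557.7 − (+235.3) = -793.0 kJ/mol

U = -793.0 kJ/mol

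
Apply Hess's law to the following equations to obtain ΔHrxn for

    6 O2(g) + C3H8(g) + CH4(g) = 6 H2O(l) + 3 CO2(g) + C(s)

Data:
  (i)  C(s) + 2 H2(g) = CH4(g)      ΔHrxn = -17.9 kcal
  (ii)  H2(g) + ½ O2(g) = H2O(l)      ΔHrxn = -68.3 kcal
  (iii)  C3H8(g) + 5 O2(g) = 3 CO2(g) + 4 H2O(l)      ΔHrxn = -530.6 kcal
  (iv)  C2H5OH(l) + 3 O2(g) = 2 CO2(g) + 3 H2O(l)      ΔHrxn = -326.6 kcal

(i) reversed (CH4(g) must end up as a reactant): +17.9 kcal
(ii) × 2: (2)·(-68.3) = -136.6 kcal
(iii) as written (C3H8(g) already on the reactant side): -530.6 kcal
(iv): not needed (C2H5OH(l) appears nowhere else).
ΔHrxn = (+17.9) + (-136.6) + (-530.6) = -649.3 kcal

ΔHrxn = -649.3 kcal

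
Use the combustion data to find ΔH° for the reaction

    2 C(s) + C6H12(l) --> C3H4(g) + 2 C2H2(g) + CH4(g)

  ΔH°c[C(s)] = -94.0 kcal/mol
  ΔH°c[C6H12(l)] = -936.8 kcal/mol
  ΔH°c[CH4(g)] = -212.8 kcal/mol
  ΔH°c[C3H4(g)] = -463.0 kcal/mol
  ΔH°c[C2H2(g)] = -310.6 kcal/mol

Using ΔH = Σ nΔHc°(reactants) − Σ nΔHc°(products):
= [2·(-94.0) + 1·(-936.8)] − [1·(-463.0) + 2·(-310.6) + 1·(-212.8)]
= 172.2 kcal/mol

ΔH° = 172.2 kcal/mol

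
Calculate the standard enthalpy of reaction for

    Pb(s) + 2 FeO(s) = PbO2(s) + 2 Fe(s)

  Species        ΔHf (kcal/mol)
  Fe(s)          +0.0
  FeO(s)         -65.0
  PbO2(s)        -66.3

ΔH°rxn = 63.7 kcal/mol

Products: 1·(-66.3) + 2·(+0.0) = -66.3
Reactants: 1·(+0.0) + 2·(-65.0) = -130.0
ΔH°rxn = (-66.3) − (-130.0) = 63.7 kcal/mol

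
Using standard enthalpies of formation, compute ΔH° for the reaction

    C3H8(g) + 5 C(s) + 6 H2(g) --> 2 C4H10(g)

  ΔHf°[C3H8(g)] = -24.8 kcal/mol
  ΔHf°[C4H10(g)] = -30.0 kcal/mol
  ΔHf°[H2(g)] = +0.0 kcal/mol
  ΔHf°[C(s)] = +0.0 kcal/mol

ΔH° = -35.2 kcal/mol

ΔH°rxn = Σ nΔHf°(products) − Σ nΔHf°(reactants).
Products: 2·(-30.0) = -60.0
Reactants: 1·(-24.8) + 5·(+0.0) + 6·(+0.0) = -24.8
ΔH° = (-60.0) − (-24.8) = -35.2 kcal/mol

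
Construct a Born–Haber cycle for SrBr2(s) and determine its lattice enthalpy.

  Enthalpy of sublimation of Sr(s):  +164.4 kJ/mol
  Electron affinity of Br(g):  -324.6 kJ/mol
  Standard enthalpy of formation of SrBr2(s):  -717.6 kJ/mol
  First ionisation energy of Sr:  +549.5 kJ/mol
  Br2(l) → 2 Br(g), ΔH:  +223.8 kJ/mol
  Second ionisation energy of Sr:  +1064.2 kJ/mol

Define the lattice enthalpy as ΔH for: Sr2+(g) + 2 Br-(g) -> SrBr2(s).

U = -2070.3 kJ/mol

ΔHf° = 1·ΔHsub + 1·(ΣIE) + 1·D(Br2) + 2·EA + U
-717.6 = 1·(+164.4) + 1·(+1613.7) + 1·(+223.8) + 2·(-324.6) + U
U = -717.6 − (+1352.7) = -2070.3 kJ/mol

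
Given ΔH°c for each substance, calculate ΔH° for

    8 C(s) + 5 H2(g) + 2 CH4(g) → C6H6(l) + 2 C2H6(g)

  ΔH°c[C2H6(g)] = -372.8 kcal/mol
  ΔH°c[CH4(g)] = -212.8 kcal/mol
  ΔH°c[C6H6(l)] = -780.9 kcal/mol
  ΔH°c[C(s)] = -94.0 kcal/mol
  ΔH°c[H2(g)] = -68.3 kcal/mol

Using ΔH = Σ nΔHc°(reactants) − Σ nΔHc°(products):
= [8·(-94.0) + 5·(-68.3) + 2·(-212.8)] − [1·(-780.9) + 2·(-372.8)]
= 7.4 kcal/mol

ΔH° = 7.4 kcal/mol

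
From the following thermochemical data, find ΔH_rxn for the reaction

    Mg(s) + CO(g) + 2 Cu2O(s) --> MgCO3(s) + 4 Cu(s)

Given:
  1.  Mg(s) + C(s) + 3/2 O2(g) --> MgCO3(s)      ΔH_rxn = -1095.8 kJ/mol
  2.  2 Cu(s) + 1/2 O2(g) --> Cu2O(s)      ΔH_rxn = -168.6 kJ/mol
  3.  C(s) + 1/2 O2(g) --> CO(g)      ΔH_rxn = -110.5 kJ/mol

ΔH_rxn = -648.1 kJ/mol

eq. 1 as written (MgCO3(s) already on the product side): -1095.8 kJ/mol
eq. 2 reversed and × 2 (reverse to put Cu2O(s) on the reactant side; ×2 to match 2 Cu2O(s) in the target): (-2)·(-168.6) = +337.2 kJ/mol
eq. 3 reversed (CO(g) must end up as a reactant): +110.5 kJ/mol
By Hess's law, ΔH_rxn = (1)·(-1095.8) + (-2)·(-168.6) + (-1)·(-110.5) = -648.1 kJ/mol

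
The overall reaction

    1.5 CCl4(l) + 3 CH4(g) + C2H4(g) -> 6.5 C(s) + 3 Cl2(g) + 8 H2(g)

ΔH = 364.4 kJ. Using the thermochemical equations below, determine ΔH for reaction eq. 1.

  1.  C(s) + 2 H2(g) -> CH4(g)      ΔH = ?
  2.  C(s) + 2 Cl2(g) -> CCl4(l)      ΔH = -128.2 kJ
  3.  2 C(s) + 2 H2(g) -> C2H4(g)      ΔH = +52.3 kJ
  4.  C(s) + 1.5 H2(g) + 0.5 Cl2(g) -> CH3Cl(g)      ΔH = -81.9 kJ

eq. 1 reversed and × 3: contributes −3·x
eq. 2 reversed and × 3/2: (-3/2)·(-128.2) = +192.3 kJ
eq. 3 reversed: -52.3 kJ
eq. 4: not needed.
+364.4 = (+192.3) + (-52.3) − 3·x
x = (+364.4 − (+140.0)) / (-3) = -74.8 kJ

ΔH = -74.8 kJ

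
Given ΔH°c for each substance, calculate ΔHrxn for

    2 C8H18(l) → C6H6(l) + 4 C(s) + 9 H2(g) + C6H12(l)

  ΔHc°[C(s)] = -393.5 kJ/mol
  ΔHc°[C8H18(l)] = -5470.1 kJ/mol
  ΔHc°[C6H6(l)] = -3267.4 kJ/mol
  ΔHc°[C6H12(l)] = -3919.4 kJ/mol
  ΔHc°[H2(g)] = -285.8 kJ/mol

With combustion enthalpies, reactants minus products:
= [2·(-5470.1)] − [1·(-3267.4) + 4·(-393.5) + 9·(-285.8) + 1·(-3919.4)]
= 392.8 kJ/mol

ΔHrxn = 392.8 kJ/mol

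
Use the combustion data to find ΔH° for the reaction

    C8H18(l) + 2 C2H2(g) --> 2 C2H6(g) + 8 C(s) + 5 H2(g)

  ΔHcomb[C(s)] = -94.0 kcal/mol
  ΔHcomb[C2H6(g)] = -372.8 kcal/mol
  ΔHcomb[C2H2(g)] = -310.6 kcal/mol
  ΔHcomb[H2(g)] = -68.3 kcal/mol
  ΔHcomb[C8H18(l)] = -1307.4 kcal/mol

ΔH° = -89.5 kcal/mol

With combustion enthalpies, reactants minus products:
= [1·(-1307.4) + 2·(-310.6)] − [2·(-372.8) + 8·(-94.0) + 5·(-68.3)]
= -89.5 kcal/mol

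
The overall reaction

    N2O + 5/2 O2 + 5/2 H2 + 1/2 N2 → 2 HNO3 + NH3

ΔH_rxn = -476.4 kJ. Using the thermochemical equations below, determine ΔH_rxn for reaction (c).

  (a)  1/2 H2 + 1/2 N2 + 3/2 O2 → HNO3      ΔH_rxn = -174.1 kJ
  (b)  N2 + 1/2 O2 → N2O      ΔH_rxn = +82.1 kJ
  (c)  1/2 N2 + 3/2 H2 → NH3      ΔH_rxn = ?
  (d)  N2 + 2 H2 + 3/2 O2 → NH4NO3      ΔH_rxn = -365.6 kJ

(a) × 2: (2)·(-174.1) = -348.2 kJ
(b) reversed: -82.1 kJ
(c) as written: contributes x
(d): not needed.
-476.4 = (-348.2) + (-82.1) + x
x = (-476.4 − (-430.3)) / (1) = -46.1 kJ

ΔH_rxn = -46.1 kJ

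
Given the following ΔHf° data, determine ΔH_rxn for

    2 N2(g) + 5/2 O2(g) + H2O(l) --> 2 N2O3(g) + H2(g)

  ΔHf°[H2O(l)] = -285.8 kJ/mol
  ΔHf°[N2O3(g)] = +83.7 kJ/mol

ΔH_rxn = 453.2 kJ/mol

Products: 2·(+83.7) + 1·(+0.0) = +167.4
Reactants: 2·(+0.0) + 5/2·(+0.0) + 1·(-285.8) = -285.8
ΔH_rxn = (+167.4) − (-285.8) = 453.2 kJ/mol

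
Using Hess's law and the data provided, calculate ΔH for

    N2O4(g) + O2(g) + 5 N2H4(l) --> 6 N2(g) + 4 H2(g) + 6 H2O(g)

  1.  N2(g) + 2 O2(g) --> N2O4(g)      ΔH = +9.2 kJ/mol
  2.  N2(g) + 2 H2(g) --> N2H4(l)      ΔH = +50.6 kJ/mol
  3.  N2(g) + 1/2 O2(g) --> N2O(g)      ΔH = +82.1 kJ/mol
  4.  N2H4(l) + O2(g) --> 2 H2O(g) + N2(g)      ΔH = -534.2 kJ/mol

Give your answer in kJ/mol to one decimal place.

eq. 1 reversed (N2O4(g) must end up as a reactant): -9.2 kJ/mol
eq. 2 reversed and × 2 (reverse to put H2(g) on the product side; ×2 to match 4 H2(g) in the target): (-2)·(+50.6) = -101.2 kJ/mol
eq. 3: not needed (N2O(g) appears nowhere else).
eq. 4 × 3 (×3 to match 6 H2O(g) in the target): (3)·(-534.2) = -1602.6 kJ/mol
ΔH = (-1)·(+9.2) + (-2)·(+50.6) + (3)·(-534.2) = -1713.0 kJ/mol

ΔH = -1713.0 kJ/mol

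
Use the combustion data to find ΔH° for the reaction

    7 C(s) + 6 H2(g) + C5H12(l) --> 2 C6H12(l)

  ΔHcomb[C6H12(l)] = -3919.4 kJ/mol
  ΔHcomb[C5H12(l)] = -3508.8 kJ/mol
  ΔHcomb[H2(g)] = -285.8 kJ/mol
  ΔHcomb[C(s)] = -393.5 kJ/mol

Using ΔH = Σ nΔHc°(reactants) − Σ nΔHc°(products):
= [7·(-393.5) + 6·(-285.8) + 1·(-3508.8)] − [2·(-3919.4)]
= -139.3 kJ/mol

ΔH° = -139.3 kJ/mol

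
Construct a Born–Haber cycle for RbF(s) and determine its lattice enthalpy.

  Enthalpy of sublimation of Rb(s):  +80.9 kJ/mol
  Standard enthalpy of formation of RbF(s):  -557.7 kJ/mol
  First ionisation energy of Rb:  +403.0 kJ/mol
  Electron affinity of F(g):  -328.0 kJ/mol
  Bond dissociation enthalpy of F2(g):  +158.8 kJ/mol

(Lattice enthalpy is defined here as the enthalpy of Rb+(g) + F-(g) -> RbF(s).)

U = -793.0 kJ/mol

ΔHf° = 1·ΔHsub + 1·(ΣIE) + 1/2·D(F2) + 1·EA + U
-557.7 = 1·(+80.9) + 1·(+403.0) + 1/2·(+158.8) + 1·(-328.0) + U
U = -557.7 − (+235.3) = -793.0 kJ/mol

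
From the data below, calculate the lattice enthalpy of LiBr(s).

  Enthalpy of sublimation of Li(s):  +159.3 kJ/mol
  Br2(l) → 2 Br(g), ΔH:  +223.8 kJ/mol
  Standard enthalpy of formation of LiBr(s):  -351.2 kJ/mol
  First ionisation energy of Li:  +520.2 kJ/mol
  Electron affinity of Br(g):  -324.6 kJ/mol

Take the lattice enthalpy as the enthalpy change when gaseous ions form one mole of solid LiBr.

U = -818.0 kJ/mol

ΔHf° = 1·ΔHsub + 1·(ΣIE) + 1/2·D(Br2) + 1·EA + U
-351.2 = 1·(+159.3) + 1·(+520.2) + 1/2·(+223.8) + 1·(-324.6) + U
U = -351.2 − (+466.8) = -818.0 kJ/mol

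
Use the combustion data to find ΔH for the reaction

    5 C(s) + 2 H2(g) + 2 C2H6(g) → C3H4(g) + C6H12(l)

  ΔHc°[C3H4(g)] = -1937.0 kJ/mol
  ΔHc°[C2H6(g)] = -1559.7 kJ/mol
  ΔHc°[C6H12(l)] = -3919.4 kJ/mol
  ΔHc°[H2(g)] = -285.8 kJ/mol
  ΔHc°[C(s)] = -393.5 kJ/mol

With combustion enthalpies, reactants minus products:
= [5·(-393.5) + 2·(-285.8) + 2·(-1559.7)] − [1·(-1937.0) + 1·(-3919.4)]
= 197.9 kJ/mol

ΔH = 197.9 kJ/mol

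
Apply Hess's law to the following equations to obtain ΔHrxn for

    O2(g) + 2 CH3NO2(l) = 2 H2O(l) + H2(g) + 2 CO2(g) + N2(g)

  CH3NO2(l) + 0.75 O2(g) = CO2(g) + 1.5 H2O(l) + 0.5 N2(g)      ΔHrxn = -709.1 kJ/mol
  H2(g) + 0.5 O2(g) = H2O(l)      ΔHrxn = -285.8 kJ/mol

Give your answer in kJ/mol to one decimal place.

ΔHrxn = -1132.4 kJ/mol

equation 1 × 2 (×2 to match 2 CH3NO2(l) in the target): (2)·(-709.1) = -1418.2 kJ/mol
equation 2 reversed (H2(g) must end up as a product): +285.8 kJ/mol
By Hess's law, ΔHrxn = (-1418.2) + (+285.8) = -1132.4 kJ/mol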